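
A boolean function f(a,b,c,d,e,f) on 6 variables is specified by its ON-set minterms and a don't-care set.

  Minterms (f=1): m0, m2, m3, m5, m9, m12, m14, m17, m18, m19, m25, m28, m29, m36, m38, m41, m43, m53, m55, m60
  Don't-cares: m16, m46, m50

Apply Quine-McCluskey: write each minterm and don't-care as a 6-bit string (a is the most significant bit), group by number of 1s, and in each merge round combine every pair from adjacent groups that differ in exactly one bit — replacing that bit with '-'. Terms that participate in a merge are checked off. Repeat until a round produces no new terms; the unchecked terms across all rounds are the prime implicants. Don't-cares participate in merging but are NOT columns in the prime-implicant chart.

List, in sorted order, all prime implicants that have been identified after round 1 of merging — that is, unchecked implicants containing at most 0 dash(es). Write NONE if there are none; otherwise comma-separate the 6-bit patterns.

size-2^0 implicants → 000000(✓)  000010(✓)  000011(✓)  000101  001001(✓)  001100(✓)  001110(✓)  010000(✓)  010001(✓)  010010(✓)  010011(✓)  011001(✓)  011100(✓)  011101(✓)  100100(✓)  100110(✓)  101001(✓)  101011(✓)  101110(✓)  110010(✓)  110101(✓)  110111(✓)  111100(✓)
size-2^1 implicants → -01001  -01110  -10010  -11100  0-0000(✓)  0-0010(✓)  0-0011(✓)  0-1001  0-1100  0000-0(✓)  00001-(✓)  0011-0  01-001  0100-0(✓)  0100-1(✓)  01000-(✓)  01001-(✓)  011-01  01110-  10-110  1001-0  1010-1  1101-1
size-2^2 implicants → 0-00-0  0-001-  0100--
Unchecked terms (primes): -01001, -01110, -10010, -11100, 0-00-0, 0-001-, 0-1001, 0-1100, 000101, 0011-0, 01-001, 0100--, 011-01, 01110-, 10-110, 1001-0, 1010-1, 1101-1

000101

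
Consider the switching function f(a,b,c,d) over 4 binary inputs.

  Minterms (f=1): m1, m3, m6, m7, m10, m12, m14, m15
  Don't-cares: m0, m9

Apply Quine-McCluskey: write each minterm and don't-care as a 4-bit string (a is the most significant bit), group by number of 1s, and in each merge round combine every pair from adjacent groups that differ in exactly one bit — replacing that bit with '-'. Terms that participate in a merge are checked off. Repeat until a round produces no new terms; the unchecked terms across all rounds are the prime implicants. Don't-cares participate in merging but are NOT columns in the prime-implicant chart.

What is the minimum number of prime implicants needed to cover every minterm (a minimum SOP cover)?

size-2^0 implicants → 0000(✓)  0001(✓)  0011(✓)  0110(✓)  0111(✓)  1001(✓)  1010(✓)  1100(✓)  1110(✓)  1111(✓)
size-2^1 implicants → -001  -110(✓)  -111(✓)  0-11  00-1  000-  011-(✓)  1-10  11-0  111-(✓)
size-2^2 implicants → -11-
Unchecked terms (primes): -001, -11-, 0-11, 00-1, 000-, 1-10, 11-0
Minterm coverage:
  m1 ⊆ -001,00-1,000-
  m3 ⊆ 0-11,00-1
  m6 ⊆ -11- [E]
  m7 ⊆ -11-,0-11
  m10 ⊆ 1-10 [E]
  m12 ⊆ 11-0 [E]
  m14 ⊆ -11-,1-10,11-0
  m15 ⊆ -11- [E]
E = {-11-, 1-10, 11-0}
Petrick residual → 00-1
Cover = bc + a'b'd + acd' + abd'  |cover|=4

4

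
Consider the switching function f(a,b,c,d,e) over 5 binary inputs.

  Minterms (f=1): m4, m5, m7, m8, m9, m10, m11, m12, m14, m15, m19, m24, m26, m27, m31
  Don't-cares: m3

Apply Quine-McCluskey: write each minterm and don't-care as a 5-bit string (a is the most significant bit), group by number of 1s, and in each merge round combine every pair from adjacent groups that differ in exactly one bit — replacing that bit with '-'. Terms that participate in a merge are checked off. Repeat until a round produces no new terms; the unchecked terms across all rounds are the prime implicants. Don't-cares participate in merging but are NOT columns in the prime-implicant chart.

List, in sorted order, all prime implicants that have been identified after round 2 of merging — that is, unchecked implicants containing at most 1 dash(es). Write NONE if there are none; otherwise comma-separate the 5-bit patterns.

0-100, 001-1, 0010-

Round 0: 00011✓ 00100✓ 00101✓ 00111✓ 01000✓ 01001✓ 01010✓ 01011✓ 01100✓ 01110✓ 01111✓ 10011✓ 11000✓ 11010✓ 11011✓ 11111✓
Round 1: -0011✓ -1000✓ -1010✓ -1011✓ -1111✓ 0-011✓ 0-100 0-111✓ 00-11✓ 001-1 0010- 01-00✓ 01-10✓ 01-11✓ 010-0✓ 010-1✓ 0100-✓ 0101-✓ 011-0✓ 0111-✓ 1-011✓ 11-11✓ 110-0✓ 1101-✓
Round 2: --011 -1-11 -10-0 -101- 0--11 01--0 01-1- 010--
PIs = {--011, -1-11, -10-0, -101-, 0--11, 0-100, 001-1, 0010-, 01--0, 01-1-, 010--}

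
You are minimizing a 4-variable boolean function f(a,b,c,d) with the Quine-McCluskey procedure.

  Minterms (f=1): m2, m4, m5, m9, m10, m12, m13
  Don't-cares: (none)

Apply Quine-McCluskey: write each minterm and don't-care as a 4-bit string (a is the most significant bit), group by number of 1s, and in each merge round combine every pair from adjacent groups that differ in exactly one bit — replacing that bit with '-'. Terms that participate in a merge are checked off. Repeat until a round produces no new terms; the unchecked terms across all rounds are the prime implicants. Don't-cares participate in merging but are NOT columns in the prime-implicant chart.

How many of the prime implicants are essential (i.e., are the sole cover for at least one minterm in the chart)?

size-2^0 implicants → 0010(✓)  0100(✓)  0101(✓)  1001(✓)  1010(✓)  1100(✓)  1101(✓)
size-2^1 implicants → -010  -100(✓)  -101(✓)  010-(✓)  1-01  110-(✓)
size-2^2 implicants → -10-
Unchecked terms (primes): -010, -10-, 1-01
Minterm coverage:
  m2 ⊆ -010 [E]
  m4 ⊆ -10- [E]
  m5 ⊆ -10- [E]
  m9 ⊆ 1-01 [E]
  m10 ⊆ -010 [E]
  m12 ⊆ -10- [E]
  m13 ⊆ -10-,1-01
E = {-010, -10-, 1-01}

3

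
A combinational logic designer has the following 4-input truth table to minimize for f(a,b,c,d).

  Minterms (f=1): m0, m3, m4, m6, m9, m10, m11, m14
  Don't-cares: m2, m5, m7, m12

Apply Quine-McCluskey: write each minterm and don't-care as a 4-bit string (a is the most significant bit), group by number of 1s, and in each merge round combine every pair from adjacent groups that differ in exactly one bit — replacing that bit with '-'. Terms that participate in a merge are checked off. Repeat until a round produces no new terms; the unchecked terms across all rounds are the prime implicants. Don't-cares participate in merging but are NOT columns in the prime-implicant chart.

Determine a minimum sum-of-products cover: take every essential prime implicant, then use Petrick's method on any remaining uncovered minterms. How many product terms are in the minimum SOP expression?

size-2^0 implicants → 0000(✓)  0010(✓)  0011(✓)  0100(✓)  0101(✓)  0110(✓)  0111(✓)  1001(✓)  1010(✓)  1011(✓)  1100(✓)  1110(✓)
size-2^1 implicants → -010(✓)  -011(✓)  -100(✓)  -110(✓)  0-00(✓)  0-10(✓)  0-11(✓)  00-0(✓)  001-(✓)  01-0(✓)  01-1(✓)  010-(✓)  011-(✓)  1-10(✓)  10-1  101-(✓)  11-0(✓)
size-2^2 implicants → --10  -01-  -1-0  0--0  0-1-  01--
Unchecked terms (primes): --10, -01-, -1-0, 0--0, 0-1-, 01--, 10-1
Minterm coverage:
  m0 ⊆ 0--0 [E]
  m3 ⊆ -01-,0-1-
  m4 ⊆ -1-0,0--0,01--
  m6 ⊆ --10,-1-0,0--0,0-1-,01--
  m9 ⊆ 10-1 [E]
  m10 ⊆ --10,-01-
  m11 ⊆ -01-,10-1
  m14 ⊆ --10,-1-0
E = {0--0, 10-1}
Petrick residual → --10, -01-
Cover = cd' + b'c + a'd' + ab'd  |cover|=4

4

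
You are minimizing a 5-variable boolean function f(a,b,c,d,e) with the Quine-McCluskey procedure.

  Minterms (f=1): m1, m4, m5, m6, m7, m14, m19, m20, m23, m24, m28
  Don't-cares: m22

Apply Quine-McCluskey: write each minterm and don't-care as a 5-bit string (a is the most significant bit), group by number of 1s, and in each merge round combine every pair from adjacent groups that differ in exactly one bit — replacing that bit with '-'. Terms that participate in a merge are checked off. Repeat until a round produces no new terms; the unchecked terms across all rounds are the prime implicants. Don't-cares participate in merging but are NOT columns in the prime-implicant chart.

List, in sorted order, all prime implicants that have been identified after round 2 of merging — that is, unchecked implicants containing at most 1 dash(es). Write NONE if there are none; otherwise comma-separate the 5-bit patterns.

[col 0] 00001*, 00100*, 00101*, 00110*, 00111*, 01110*, 10011*, 10100*, 10110*, 10111*, 11000*, 11100*
[col 1] -0100*, -0110*, -0111*, 0-110, 00-01, 001-0*, 001-1*, 0010-*, 0011-*, 1-100, 10-11, 101-0*, 1011-*, 11-00
[col 2] -01-0, -011-, 001--
Prime implicants: -01-0, -011-, 0-110, 00-01, 001--, 1-100, 10-11, 11-00

0-110, 00-01, 1-100, 10-11, 11-00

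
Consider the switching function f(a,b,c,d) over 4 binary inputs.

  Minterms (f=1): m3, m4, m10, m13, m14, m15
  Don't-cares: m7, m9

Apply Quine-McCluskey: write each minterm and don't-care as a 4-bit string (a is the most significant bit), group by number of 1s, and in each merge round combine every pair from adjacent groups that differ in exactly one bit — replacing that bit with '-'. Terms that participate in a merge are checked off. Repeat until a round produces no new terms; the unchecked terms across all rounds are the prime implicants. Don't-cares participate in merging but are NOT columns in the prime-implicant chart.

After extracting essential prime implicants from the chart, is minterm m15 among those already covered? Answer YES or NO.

NO

Round 0: 0011✓ 0100 0111✓ 1001✓ 1010✓ 1101✓ 1110✓ 1111✓
Round 1: -111 0-11 1-01 1-10 11-1 111-
PIs = {-111, 0-11, 0100, 1-01, 1-10, 11-1, 111-}
Coverage chart:
  m3: 0-11 ←essential
  m4: 0100 ←essential
  m10: 1-10 ←essential
  m13: 1-01,11-1
  m14: 1-10,111-
  m15: -111,11-1,111-
Essential: 0-11, 0100, 1-10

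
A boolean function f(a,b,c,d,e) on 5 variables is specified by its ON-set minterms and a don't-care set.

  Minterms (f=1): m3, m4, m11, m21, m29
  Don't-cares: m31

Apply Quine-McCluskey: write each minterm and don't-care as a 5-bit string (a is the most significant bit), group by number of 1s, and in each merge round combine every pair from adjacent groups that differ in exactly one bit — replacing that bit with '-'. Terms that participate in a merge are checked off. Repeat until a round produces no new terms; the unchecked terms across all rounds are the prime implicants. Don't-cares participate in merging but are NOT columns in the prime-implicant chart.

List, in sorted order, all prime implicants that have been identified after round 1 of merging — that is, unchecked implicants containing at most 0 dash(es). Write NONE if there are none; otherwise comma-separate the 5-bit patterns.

00100

size-2^0 implicants → 00011(✓)  00100  01011(✓)  10101(✓)  11101(✓)  11111(✓)
size-2^1 implicants → 0-011  1-101  111-1
Unchecked terms (primes): 0-011, 00100, 1-101, 111-1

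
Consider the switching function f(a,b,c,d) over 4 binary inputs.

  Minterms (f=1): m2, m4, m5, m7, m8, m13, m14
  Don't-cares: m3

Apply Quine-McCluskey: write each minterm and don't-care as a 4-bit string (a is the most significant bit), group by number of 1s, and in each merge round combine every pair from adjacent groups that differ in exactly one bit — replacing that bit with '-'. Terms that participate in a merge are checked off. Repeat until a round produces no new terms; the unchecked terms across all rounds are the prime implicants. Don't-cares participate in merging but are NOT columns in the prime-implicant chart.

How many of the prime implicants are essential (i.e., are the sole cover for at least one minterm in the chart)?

[col 0] 0010*, 0011*, 0100*, 0101*, 0111*, 1000, 1101*, 1110
[col 1] -101, 0-11, 001-, 01-1, 010-
Prime implicants: -101, 0-11, 001-, 01-1, 010-, 1000, 1110
PI chart (minterm → PIs covering it):
  2 | 001-  (sole → essential)
  4 | 010-  (sole → essential)
  5 | -101,01-1,010-
  7 | 0-11,01-1
  8 | 1000  (sole → essential)
  13 | -101  (sole → essential)
  14 | 1110  (sole → essential)
Essential prime implicants: -101, 001-, 010-, 1000, 1110

5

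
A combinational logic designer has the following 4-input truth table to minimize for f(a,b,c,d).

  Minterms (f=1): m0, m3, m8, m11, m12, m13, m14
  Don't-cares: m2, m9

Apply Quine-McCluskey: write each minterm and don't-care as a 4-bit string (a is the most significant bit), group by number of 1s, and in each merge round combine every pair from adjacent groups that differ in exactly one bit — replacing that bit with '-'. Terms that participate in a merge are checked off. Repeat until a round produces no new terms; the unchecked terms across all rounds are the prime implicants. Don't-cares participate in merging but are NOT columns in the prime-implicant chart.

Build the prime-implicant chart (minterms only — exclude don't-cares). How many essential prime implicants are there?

2

size-2^0 implicants → 0000(✓)  0010(✓)  0011(✓)  1000(✓)  1001(✓)  1011(✓)  1100(✓)  1101(✓)  1110(✓)
size-2^1 implicants → -000  -011  00-0  001-  1-00(✓)  1-01(✓)  10-1  100-(✓)  11-0  110-(✓)
size-2^2 implicants → 1-0-
Unchecked terms (primes): -000, -011, 00-0, 001-, 1-0-, 10-1, 11-0
Minterm coverage:
  m0 ⊆ -000,00-0
  m3 ⊆ -011,001-
  m8 ⊆ -000,1-0-
  m11 ⊆ -011,10-1
  m12 ⊆ 1-0-,11-0
  m13 ⊆ 1-0- [E]
  m14 ⊆ 11-0 [E]
E = {1-0-, 11-0}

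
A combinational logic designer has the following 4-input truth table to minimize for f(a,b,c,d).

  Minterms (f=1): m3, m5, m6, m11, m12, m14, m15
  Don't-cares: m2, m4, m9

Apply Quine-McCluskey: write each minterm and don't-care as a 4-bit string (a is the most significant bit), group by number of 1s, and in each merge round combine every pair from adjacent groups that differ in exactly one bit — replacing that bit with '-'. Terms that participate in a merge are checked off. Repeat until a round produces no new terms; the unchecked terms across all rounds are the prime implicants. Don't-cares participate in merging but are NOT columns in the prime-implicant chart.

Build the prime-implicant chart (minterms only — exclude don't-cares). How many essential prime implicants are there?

Round 0: 0010✓ 0011✓ 0100✓ 0101✓ 0110✓ 1001✓ 1011✓ 1100✓ 1110✓ 1111✓
Round 1: -011 -100✓ -110✓ 0-10 001- 01-0✓ 010- 1-11 10-1 11-0✓ 111-
Round 2: -1-0
PIs = {-011, -1-0, 0-10, 001-, 010-, 1-11, 10-1, 111-}
Coverage chart:
  m3: -011,001-
  m5: 010- ←essential
  m6: -1-0,0-10
  m11: -011,1-11,10-1
  m12: -1-0 ←essential
  m14: -1-0,111-
  m15: 1-11,111-
Essential: -1-0, 010-

2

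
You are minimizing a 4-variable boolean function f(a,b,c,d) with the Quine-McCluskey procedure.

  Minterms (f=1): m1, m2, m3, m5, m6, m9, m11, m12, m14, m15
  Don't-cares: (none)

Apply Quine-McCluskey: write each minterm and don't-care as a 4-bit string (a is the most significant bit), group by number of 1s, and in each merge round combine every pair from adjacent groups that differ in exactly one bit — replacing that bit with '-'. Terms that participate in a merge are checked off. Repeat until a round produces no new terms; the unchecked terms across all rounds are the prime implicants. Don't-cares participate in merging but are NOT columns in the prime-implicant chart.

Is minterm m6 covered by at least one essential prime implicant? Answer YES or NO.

size-2^0 implicants → 0001(✓)  0010(✓)  0011(✓)  0101(✓)  0110(✓)  1001(✓)  1011(✓)  1100(✓)  1110(✓)  1111(✓)
size-2^1 implicants → -001(✓)  -011(✓)  -110  0-01  0-10  00-1(✓)  001-  1-11  10-1(✓)  11-0  111-
size-2^2 implicants → -0-1
Unchecked terms (primes): -0-1, -110, 0-01, 0-10, 001-, 1-11, 11-0, 111-
Minterm coverage:
  m1 ⊆ -0-1,0-01
  m2 ⊆ 0-10,001-
  m3 ⊆ -0-1,001-
  m5 ⊆ 0-01 [E]
  m6 ⊆ -110,0-10
  m9 ⊆ -0-1 [E]
  m11 ⊆ -0-1,1-11
  m12 ⊆ 11-0 [E]
  m14 ⊆ -110,11-0,111-
  m15 ⊆ 1-11,111-
E = {-0-1, 0-01, 11-0}

NO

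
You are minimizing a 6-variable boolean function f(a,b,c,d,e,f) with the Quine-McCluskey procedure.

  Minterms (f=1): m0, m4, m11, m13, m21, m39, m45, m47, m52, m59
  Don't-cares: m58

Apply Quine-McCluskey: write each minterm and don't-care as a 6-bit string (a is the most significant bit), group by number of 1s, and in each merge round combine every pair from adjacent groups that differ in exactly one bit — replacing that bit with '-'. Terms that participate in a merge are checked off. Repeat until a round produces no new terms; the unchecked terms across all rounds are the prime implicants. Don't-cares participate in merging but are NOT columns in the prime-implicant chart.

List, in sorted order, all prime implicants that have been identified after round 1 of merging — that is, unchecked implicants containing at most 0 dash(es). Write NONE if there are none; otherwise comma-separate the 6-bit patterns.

[col 0] 000000*, 000100*, 001011, 001101*, 010101, 100111*, 101101*, 101111*, 110100, 111010*, 111011*
[col 1] -01101, 000-00, 10-111, 1011-1, 11101-
Prime implicants: -01101, 000-00, 001011, 010101, 10-111, 1011-1, 110100, 11101-

001011, 010101, 110100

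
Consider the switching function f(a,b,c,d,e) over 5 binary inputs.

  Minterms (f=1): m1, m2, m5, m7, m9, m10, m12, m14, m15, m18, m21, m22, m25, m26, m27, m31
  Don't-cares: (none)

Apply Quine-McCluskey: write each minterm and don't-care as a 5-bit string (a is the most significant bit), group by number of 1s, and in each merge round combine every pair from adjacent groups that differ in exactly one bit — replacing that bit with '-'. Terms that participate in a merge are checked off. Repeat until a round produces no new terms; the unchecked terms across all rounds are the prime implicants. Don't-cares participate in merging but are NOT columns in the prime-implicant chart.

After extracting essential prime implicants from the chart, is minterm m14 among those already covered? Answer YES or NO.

[col 0] 00001*, 00010*, 00101*, 00111*, 01001*, 01010*, 01100*, 01110*, 01111*, 10010*, 10101*, 10110*, 11001*, 11010*, 11011*, 11111*
[col 1] -0010*, -0101, -1001, -1010*, -1111, 0-001, 0-010*, 0-111, 00-01, 001-1, 01-10, 011-0, 0111-, 1-010*, 10-10, 11-11, 110-1, 1101-
[col 2] --010
Prime implicants: --010, -0101, -1001, -1111, 0-001, 0-111, 00-01, 001-1, 01-10, 011-0, 0111-, 10-10, 11-11, 110-1, 1101-
PI chart (minterm → PIs covering it):
  1 | 0-001,00-01
  2 | --010  (sole → essential)
  5 | -0101,00-01,001-1
  7 | 0-111,001-1
  9 | -1001,0-001
  10 | --010,01-10
  12 | 011-0  (sole → essential)
  14 | 01-10,011-0,0111-
  15 | -1111,0-111,0111-
  18 | --010,10-10
  21 | -0101  (sole → essential)
  22 | 10-10  (sole → essential)
  25 | -1001,110-1
  26 | --010,1101-
  27 | 11-11,110-1,1101-
  31 | -1111,11-11
Essential prime implicants: --010, -0101, 011-0, 10-10

YES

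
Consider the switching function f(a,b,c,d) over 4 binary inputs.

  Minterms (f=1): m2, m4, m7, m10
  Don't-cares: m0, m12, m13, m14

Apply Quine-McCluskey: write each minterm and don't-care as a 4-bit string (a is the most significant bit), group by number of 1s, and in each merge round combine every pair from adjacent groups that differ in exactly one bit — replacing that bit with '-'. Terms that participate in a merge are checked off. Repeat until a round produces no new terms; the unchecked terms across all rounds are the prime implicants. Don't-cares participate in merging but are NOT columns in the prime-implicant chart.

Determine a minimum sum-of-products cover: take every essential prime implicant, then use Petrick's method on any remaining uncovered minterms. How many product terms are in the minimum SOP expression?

size-2^0 implicants → 0000(✓)  0010(✓)  0100(✓)  0111  1010(✓)  1100(✓)  1101(✓)  1110(✓)
size-2^1 implicants → -010  -100  0-00  00-0  1-10  11-0  110-
Unchecked terms (primes): -010, -100, 0-00, 00-0, 0111, 1-10, 11-0, 110-
Minterm coverage:
  m2 ⊆ -010,00-0
  m4 ⊆ -100,0-00
  m7 ⊆ 0111 [E]
  m10 ⊆ -010,1-10
E = {0111}
Petrick residual → -010, -100
Cover = b'cd' + bc'd' + a'bcd  |cover|=3

3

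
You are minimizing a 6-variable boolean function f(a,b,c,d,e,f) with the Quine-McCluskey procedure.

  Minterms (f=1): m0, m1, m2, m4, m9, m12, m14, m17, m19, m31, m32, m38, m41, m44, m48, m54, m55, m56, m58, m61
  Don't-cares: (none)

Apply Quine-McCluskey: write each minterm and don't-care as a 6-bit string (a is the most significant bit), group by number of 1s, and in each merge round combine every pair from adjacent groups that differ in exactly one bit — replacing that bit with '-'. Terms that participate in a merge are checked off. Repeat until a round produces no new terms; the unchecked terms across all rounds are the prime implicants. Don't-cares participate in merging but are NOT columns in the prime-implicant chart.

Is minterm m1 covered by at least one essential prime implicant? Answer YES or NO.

Round 0: 000000✓ 000001✓ 000010✓ 000100✓ 001001✓ 001100✓ 001110✓ 010001✓ 010011✓ 011111 100000✓ 100110✓ 101001✓ 101100✓ 110000✓ 110110✓ 110111✓ 111000✓ 111010✓ 111101
Round 1: -00000 -01001 -01100 0-0001 00-001 00-100 000-00 0000-0 00000- 0011-0 0100-1 1-0000 1-0110 11-000 11011- 1110-0
PIs = {-00000, -01001, -01100, 0-0001, 00-001, 00-100, 000-00, 0000-0, 00000-, 0011-0, 0100-1, 011111, 1-0000, 1-0110, 11-000, 11011-, 1110-0, 111101}
Coverage chart:
  m0: -00000,000-00,0000-0,00000-
  m1: 0-0001,00-001,00000-
  m2: 0000-0 ←essential
  m4: 00-100,000-00
  m9: -01001,00-001
  m12: -01100,00-100,0011-0
  m14: 0011-0 ←essential
  m17: 0-0001,0100-1
  m19: 0100-1 ←essential
  m31: 011111 ←essential
  m32: -00000,1-0000
  m38: 1-0110 ←essential
  m41: -01001 ←essential
  m44: -01100 ←essential
  m48: 1-0000,11-000
  m54: 1-0110,11011-
  m55: 11011- ←essential
  m56: 11-000,1110-0
  m58: 1110-0 ←essential
  m61: 111101 ←essential
Essential: -01001, -01100, 0000-0, 0011-0, 0100-1, 011111, 1-0110, 11011-, 1110-0, 111101

NO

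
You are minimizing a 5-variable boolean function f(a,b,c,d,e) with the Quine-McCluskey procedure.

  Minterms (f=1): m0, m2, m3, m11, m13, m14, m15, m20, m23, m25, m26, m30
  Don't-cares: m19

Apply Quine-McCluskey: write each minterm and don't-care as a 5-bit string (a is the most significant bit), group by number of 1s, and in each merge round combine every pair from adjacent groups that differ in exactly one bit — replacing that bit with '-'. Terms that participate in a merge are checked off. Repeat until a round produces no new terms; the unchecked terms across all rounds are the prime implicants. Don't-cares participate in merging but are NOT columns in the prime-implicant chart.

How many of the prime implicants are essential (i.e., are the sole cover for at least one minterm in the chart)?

6

Round 0: 00000✓ 00010✓ 00011✓ 01011✓ 01101✓ 01110✓ 01111✓ 10011✓ 10100 10111✓ 11001 11010✓ 11110✓
Round 1: -0011 -1110 0-011 000-0 0001- 01-11 011-1 0111- 10-11 11-10
PIs = {-0011, -1110, 0-011, 000-0, 0001-, 01-11, 011-1, 0111-, 10-11, 10100, 11-10, 11001}
Coverage chart:
  m0: 000-0 ←essential
  m2: 000-0,0001-
  m3: -0011,0-011,0001-
  m11: 0-011,01-11
  m13: 011-1 ←essential
  m14: -1110,0111-
  m15: 01-11,011-1,0111-
  m20: 10100 ←essential
  m23: 10-11 ←essential
  m25: 11001 ←essential
  m26: 11-10 ←essential
  m30: -1110,11-10
Essential: 000-0, 011-1, 10-11, 10100, 11-10, 11001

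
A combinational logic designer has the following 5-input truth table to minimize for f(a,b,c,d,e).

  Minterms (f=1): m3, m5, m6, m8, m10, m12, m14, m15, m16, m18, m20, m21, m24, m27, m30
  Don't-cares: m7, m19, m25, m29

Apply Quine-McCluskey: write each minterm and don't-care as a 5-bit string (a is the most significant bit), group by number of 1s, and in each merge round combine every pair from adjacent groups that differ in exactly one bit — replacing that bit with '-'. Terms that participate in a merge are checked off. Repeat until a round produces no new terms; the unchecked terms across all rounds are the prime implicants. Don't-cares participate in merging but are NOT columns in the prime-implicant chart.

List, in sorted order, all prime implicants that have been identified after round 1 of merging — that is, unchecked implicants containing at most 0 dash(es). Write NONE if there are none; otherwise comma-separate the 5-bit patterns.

NONE

[col 0] 00011*, 00101*, 00110*, 00111*, 01000*, 01010*, 01100*, 01110*, 01111*, 10000*, 10010*, 10011*, 10100*, 10101*, 11000*, 11001*, 11011*, 11101*, 11110*
[col 1] -0011, -0101, -1000, -1110, 0-110*, 0-111*, 00-11, 001-1, 0011-*, 01-00*, 01-10*, 010-0*, 011-0*, 0111-*, 1-000, 1-011, 1-101, 10-00, 100-0, 1001-, 1010-, 11-01, 110-1, 1100-
[col 2] 0-11-, 01--0
Prime implicants: -0011, -0101, -1000, -1110, 0-11-, 00-11, 001-1, 01--0, 1-000, 1-011, 1-101, 10-00, 100-0, 1001-, 1010-, 11-01, 110-1, 1100-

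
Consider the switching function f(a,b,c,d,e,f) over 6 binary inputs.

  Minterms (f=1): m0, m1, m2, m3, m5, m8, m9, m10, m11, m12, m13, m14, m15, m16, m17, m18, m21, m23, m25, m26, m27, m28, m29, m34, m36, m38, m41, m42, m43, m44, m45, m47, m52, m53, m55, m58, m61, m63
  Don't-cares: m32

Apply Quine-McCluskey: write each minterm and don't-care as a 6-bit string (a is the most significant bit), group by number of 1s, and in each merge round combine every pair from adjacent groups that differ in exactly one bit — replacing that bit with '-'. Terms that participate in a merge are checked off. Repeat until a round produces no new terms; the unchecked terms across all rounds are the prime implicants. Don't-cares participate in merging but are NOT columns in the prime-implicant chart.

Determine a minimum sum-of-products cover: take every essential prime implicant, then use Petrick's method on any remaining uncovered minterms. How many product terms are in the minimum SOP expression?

13

[col 0] 000000*, 000001*, 000010*, 000011*, 000101*, 001000*, 001001*, 001010*, 001011*, 001100*, 001101*, 001110*, 001111*, 010000*, 010001*, 010010*, 010101*, 010111*, 011001*, 011010*, 011011*, 011100*, 011101*, 100000*, 100010*, 100100*, 100110*, 101001*, 101010*, 101011*, 101100*, 101101*, 101111*, 110100*, 110101*, 110111*, 111010*, 111101*, 111111*
[col 1] -00000*, -00010*, -01001*, -01010*, -01011*, -01100*, -01101*, -01111*, -10101*, -10111*, -11010*, -11101*, 0-0000*, 0-0001*, 0-0010*, 0-0101*, 0-1001*, 0-1010*, 0-1011*, 0-1100*, 0-1101*, 00-000*, 00-001*, 00-010*, 00-011*, 00-101*, 000-01*, 0000-0*, 0000-1*, 00000-*, 00001-*, 001-00*, 001-01*, 001-10*, 001-11*, 0010-0*, 0010-1*, 00100-*, 00101-*, 0011-0*, 0011-1*, 00110-*, 00111-*, 01-001*, 01-010*, 01-101*, 010-01*, 0100-0*, 01000-*, 0101-1*, 011-01*, 0110-1*, 01101-*, 01110-*, 1-0100, 1-1010*, 1-1101*, 1-1111*, 10-010*, 10-100, 100-00*, 100-10*, 1000-0*, 1001-0*, 101-01*, 101-11*, 1010-1*, 10101-*, 1011-1*, 10110-*, 11-101*, 11-111*, 1101-1*, 11010-, 1111-1*
[col 2] --1010, --1101, -0-010, -000-0, -01-01*, -01-11*, -010-1*, -0101-, -011-1*, -0110-, -1-101, -101-1, 0--001*, 0--010, 0--101*, 0-0-01*, 0-00-0, 0-000-, 0-1-01*, 0-10-1, 0-101-, 0-110-, 00--01*, 00-0-0*, 00-0-1*, 00-00-*, 00-01-*, 0000--*, 001--0*, 001--1*, 001-0-*, 001-1-*, 0010--*, 0011--*, 01--01*, 1-11-1, 100--0, 101--1*, 11-1-1
[col 3] -01--1, 0---01, 00-0--, 001---
Prime implicants: --1010, --1101, -0-010, -000-0, -01--1, -0101-, -0110-, -1-101, -101-1, 0---01, 0--010, 0-00-0, 0-000-, 0-10-1, 0-101-, 0-110-, 00-0--, 001---, 1-0100, 1-11-1, 10-100, 100--0, 11-1-1, 11010-
PI chart (minterm → PIs covering it):
  0 | -000-0,0-00-0,0-000-,00-0--
  1 | 0---01,0-000-,00-0--
  2 | -0-010,-000-0,0--010,0-00-0,00-0--
  3 | 00-0--  (sole → essential)
  5 | 0---01  (sole → essential)
  8 | 00-0--,001---
  9 | -01--1,0---01,0-10-1,00-0--,001---
  10 | --1010,-0-010,-0101-,0--010,0-101-,00-0--,001---
  11 | -01--1,-0101-,0-10-1,0-101-,00-0--,001---
  12 | -0110-,0-110-,001---
  13 | --1101,-01--1,-0110-,0---01,0-110-,001---
  14 | 001---  (sole → essential)
  15 | -01--1,001---
  16 | 0-00-0,0-000-
  17 | 0---01,0-000-
  18 | 0--010,0-00-0
  21 | -1-101,-101-1,0---01
  23 | -101-1  (sole → essential)
  25 | 0---01,0-10-1
  26 | --1010,0--010,0-101-
  27 | 0-10-1,0-101-
  28 | 0-110-  (sole → essential)
  29 | --1101,-1-101,0---01,0-110-
  34 | -0-010,-000-0,100--0
  36 | 1-0100,10-100,100--0
  38 | 100--0  (sole → essential)
  41 | -01--1  (sole → essential)
  42 | --1010,-0-010,-0101-
  43 | -01--1,-0101-
  44 | -0110-,10-100
  45 | --1101,-01--1,-0110-,1-11-1
  47 | -01--1,1-11-1
  52 | 1-0100,11010-
  53 | -1-101,-101-1,11-1-1,11010-
  55 | -101-1,11-1-1
  58 | --1010  (sole → essential)
  61 | --1101,-1-101,1-11-1,11-1-1
  63 | 1-11-1,11-1-1
Essential prime implicants: --1010, -01--1, -101-1, 0---01, 0-110-, 00-0--, 001---, 100--0
Petrick residual → -0110-, 0-00-0, 0-10-1, 1-0100, 1-11-1
Minimum SOP uses 13 PIs: cd'ef' + b'cf + b'cde' + bc'df + a'e'f + a'c'd'f' + a'cd'f + a'cde' + a'b'd' + a'b'c + ac'de'f' + acdf + ab'c'f'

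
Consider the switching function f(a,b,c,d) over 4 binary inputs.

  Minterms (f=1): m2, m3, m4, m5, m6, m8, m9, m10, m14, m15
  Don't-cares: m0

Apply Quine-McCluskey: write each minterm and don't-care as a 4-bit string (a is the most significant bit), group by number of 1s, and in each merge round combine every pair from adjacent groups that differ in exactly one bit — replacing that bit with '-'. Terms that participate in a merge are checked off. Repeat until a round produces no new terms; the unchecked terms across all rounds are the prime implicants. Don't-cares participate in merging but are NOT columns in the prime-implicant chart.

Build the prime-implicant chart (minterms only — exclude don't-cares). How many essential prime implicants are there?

[col 0] 0000*, 0010*, 0011*, 0100*, 0101*, 0110*, 1000*, 1001*, 1010*, 1110*, 1111*
[col 1] -000*, -010*, -110*, 0-00*, 0-10*, 00-0*, 001-, 01-0*, 010-, 1-10*, 10-0*, 100-, 111-
[col 2] --10, -0-0, 0--0
Prime implicants: --10, -0-0, 0--0, 001-, 010-, 100-, 111-
PI chart (minterm → PIs covering it):
  2 | --10,-0-0,0--0,001-
  3 | 001-  (sole → essential)
  4 | 0--0,010-
  5 | 010-  (sole → essential)
  6 | --10,0--0
  8 | -0-0,100-
  9 | 100-  (sole → essential)
  10 | --10,-0-0
  14 | --10,111-
  15 | 111-  (sole → essential)
Essential prime implicants: 001-, 010-, 100-, 111-

4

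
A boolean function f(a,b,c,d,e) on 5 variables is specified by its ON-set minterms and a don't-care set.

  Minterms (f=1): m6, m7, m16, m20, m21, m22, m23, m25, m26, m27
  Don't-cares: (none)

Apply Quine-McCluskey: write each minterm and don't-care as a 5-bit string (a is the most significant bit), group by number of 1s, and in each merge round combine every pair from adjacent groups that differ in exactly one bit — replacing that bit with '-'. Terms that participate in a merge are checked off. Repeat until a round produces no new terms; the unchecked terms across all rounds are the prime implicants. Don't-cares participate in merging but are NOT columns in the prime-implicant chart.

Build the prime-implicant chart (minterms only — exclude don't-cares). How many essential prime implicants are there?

5

size-2^0 implicants → 00110(✓)  00111(✓)  10000(✓)  10100(✓)  10101(✓)  10110(✓)  10111(✓)  11001(✓)  11010(✓)  11011(✓)
size-2^1 implicants → -0110(✓)  -0111(✓)  0011-(✓)  10-00  101-0(✓)  101-1(✓)  1010-(✓)  1011-(✓)  110-1  1101-
size-2^2 implicants → -011-  101--
Unchecked terms (primes): -011-, 10-00, 101--, 110-1, 1101-
Minterm coverage:
  m6 ⊆ -011- [E]
  m7 ⊆ -011- [E]
  m16 ⊆ 10-00 [E]
  m20 ⊆ 10-00,101--
  m21 ⊆ 101-- [E]
  m22 ⊆ -011-,101--
  m23 ⊆ -011-,101--
  m25 ⊆ 110-1 [E]
  m26 ⊆ 1101- [E]
  m27 ⊆ 110-1,1101-
E = {-011-, 10-00, 101--, 110-1, 1101-}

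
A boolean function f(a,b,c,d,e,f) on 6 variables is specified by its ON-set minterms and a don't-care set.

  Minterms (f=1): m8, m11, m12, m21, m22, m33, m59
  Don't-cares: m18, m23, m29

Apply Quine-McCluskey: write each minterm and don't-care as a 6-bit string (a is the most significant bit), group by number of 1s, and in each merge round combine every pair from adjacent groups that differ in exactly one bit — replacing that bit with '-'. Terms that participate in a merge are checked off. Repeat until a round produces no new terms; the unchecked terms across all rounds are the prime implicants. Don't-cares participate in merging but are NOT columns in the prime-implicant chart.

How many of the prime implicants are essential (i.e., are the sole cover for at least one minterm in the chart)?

size-2^0 implicants → 001000(✓)  001011  001100(✓)  010010(✓)  010101(✓)  010110(✓)  010111(✓)  011101(✓)  100001  111011
size-2^1 implicants → 001-00  01-101  010-10  0101-1  01011-
Unchecked terms (primes): 001-00, 001011, 01-101, 010-10, 0101-1, 01011-, 100001, 111011
Minterm coverage:
  m8 ⊆ 001-00 [E]
  m11 ⊆ 001011 [E]
  m12 ⊆ 001-00 [E]
  m21 ⊆ 01-101,0101-1
  m22 ⊆ 010-10,01011-
  m33 ⊆ 100001 [E]
  m59 ⊆ 111011 [E]
E = {001-00, 001011, 100001, 111011}

4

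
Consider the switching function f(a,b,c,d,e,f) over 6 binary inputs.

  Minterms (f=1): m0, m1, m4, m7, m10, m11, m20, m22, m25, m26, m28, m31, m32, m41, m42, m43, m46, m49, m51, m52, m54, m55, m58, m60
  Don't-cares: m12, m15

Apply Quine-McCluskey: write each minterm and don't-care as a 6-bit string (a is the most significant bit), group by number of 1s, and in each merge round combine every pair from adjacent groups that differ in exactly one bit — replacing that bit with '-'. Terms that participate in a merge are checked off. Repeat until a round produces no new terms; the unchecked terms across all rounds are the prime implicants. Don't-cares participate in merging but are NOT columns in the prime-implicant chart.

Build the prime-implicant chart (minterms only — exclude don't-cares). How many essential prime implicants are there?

11

[col 0] 000000*, 000001*, 000100*, 000111*, 001010*, 001011*, 001100*, 001111*, 010100*, 010110*, 011001, 011010*, 011100*, 011111*, 100000*, 101001*, 101010*, 101011*, 101110*, 110001*, 110011*, 110100*, 110110*, 110111*, 111010*, 111100*
[col 1] -00000, -01010*, -01011*, -10100*, -10110*, -11010*, -11100*, 0-0100*, 0-1010*, 0-1100*, 0-1111, 00-100*, 00-111, 000-00, 00000-, 001-11, 00101-*, 01-100*, 0101-0*, 1-1010*, 101-10, 1010-1, 10101-*, 11-100*, 110-11, 1100-1, 1101-0*, 11011-
[col 2] --1010, -0101-, -1-100, -101-0, 0--100
Prime implicants: --1010, -00000, -0101-, -1-100, -101-0, 0--100, 0-1111, 00-111, 000-00, 00000-, 001-11, 011001, 101-10, 1010-1, 110-11, 1100-1, 11011-
PI chart (minterm → PIs covering it):
  0 | -00000,000-00,00000-
  1 | 00000-  (sole → essential)
  4 | 0--100,000-00
  7 | 00-111  (sole → essential)
  10 | --1010,-0101-
  11 | -0101-,001-11
  20 | -1-100,-101-0,0--100
  22 | -101-0  (sole → essential)
  25 | 011001  (sole → essential)
  26 | --1010  (sole → essential)
  28 | -1-100,0--100
  31 | 0-1111  (sole → essential)
  32 | -00000  (sole → essential)
  41 | 1010-1  (sole → essential)
  42 | --1010,-0101-,101-10
  43 | -0101-,1010-1
  46 | 101-10  (sole → essential)
  49 | 1100-1  (sole → essential)
  51 | 110-11,1100-1
  52 | -1-100,-101-0
  54 | -101-0,11011-
  55 | 110-11,11011-
  58 | --1010  (sole → essential)
  60 | -1-100  (sole → essential)
Essential prime implicants: --1010, -00000, -1-100, -101-0, 0-1111, 00-111, 00000-, 011001, 101-10, 1010-1, 1100-1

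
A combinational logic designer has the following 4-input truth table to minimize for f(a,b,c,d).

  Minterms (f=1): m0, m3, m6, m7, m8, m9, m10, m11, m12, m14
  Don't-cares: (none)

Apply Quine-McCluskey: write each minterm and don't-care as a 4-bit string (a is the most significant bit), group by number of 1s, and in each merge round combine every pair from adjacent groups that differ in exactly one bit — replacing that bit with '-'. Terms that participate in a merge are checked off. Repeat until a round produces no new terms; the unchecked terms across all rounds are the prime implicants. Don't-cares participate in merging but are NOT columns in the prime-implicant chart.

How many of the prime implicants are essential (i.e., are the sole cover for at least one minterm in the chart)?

Round 0: 0000✓ 0011✓ 0110✓ 0111✓ 1000✓ 1001✓ 1010✓ 1011✓ 1100✓ 1110✓
Round 1: -000 -011 -110 0-11 011- 1-00✓ 1-10✓ 10-0✓ 10-1✓ 100-✓ 101-✓ 11-0✓
Round 2: 1--0 10--
PIs = {-000, -011, -110, 0-11, 011-, 1--0, 10--}
Coverage chart:
  m0: -000 ←essential
  m3: -011,0-11
  m6: -110,011-
  m7: 0-11,011-
  m8: -000,1--0,10--
  m9: 10-- ←essential
  m10: 1--0,10--
  m11: -011,10--
  m12: 1--0 ←essential
  m14: -110,1--0
Essential: -000, 1--0, 10--

3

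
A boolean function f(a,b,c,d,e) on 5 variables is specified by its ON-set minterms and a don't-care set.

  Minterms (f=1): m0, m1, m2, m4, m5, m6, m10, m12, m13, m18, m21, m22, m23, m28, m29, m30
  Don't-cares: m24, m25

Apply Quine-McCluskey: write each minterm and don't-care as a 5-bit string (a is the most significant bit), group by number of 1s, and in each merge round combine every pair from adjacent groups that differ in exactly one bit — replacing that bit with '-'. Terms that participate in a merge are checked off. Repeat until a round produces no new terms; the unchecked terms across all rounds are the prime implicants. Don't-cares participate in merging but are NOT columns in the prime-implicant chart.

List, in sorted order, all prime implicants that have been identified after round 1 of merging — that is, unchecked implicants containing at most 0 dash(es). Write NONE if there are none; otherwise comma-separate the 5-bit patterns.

NONE

Round 0: 00000✓ 00001✓ 00010✓ 00100✓ 00101✓ 00110✓ 01010✓ 01100✓ 01101✓ 10010✓ 10101✓ 10110✓ 10111✓ 11000✓ 11001✓ 11100✓ 11101✓ 11110✓
Round 1: -0010✓ -0101✓ -0110✓ -1100✓ -1101✓ 0-010 0-100✓ 0-101✓ 00-00✓ 00-01✓ 00-10✓ 000-0✓ 0000-✓ 001-0✓ 0010-✓ 0110-✓ 1-101✓ 1-110 10-10✓ 101-1 1011- 11-00✓ 11-01✓ 1100-✓ 111-0 1110-✓
Round 2: --101 -0-10 -110- 0-10- 00--0 00-0- 11-0-
PIs = {--101, -0-10, -110-, 0-010, 0-10-, 00--0, 00-0-, 1-110, 101-1, 1011-, 11-0-, 111-0}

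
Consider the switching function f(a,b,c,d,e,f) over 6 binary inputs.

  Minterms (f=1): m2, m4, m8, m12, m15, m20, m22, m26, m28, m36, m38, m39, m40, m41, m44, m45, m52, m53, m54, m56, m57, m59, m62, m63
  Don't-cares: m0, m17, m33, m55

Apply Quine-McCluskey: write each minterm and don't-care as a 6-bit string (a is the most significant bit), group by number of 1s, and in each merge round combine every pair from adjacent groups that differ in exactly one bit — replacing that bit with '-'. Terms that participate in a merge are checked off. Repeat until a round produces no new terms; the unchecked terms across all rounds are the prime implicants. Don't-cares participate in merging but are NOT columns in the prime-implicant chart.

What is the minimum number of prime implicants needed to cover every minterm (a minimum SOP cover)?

13

[col 0] 000000*, 000010*, 000100*, 001000*, 001100*, 001111, 010001, 010100*, 010110*, 011010, 011100*, 100001*, 100100*, 100110*, 100111*, 101000*, 101001*, 101100*, 101101*, 110100*, 110101*, 110110*, 110111*, 111000*, 111001*, 111011*, 111110*, 111111*
[col 1] -00100*, -01000*, -01100*, -10100*, -10110*, 0-0100*, 0-1100*, 00-000*, 00-100*, 000-00*, 0000-0, 001-00*, 01-100*, 0101-0*, 1-0100*, 1-0110*, 1-0111*, 1-1000*, 1-1001*, 10-001, 10-100*, 1001-0*, 10011-*, 101-00*, 101-01*, 10100-*, 10110-*, 11-110*, 11-111*, 1101-0*, 1101-1*, 11010-*, 11011-*, 111-11, 1110-1, 11100-*, 11111-*
[col 2] --0100, -0-100, -01-00, -101-0, 0--100, 00--00, 1-01-0, 1-011-, 1-100-, 101-0-, 11-11-, 1101--
Prime implicants: --0100, -0-100, -01-00, -101-0, 0--100, 00--00, 0000-0, 001111, 010001, 011010, 1-01-0, 1-011-, 1-100-, 10-001, 101-0-, 11-11-, 1101--, 111-11, 1110-1
PI chart (minterm → PIs covering it):
  2 | 0000-0  (sole → essential)
  4 | --0100,-0-100,0--100,00--00
  8 | -01-00,00--00
  12 | -0-100,-01-00,0--100,00--00
  15 | 001111  (sole → essential)
  20 | --0100,-101-0,0--100
  22 | -101-0  (sole → essential)
  26 | 011010  (sole → essential)
  28 | 0--100  (sole → essential)
  36 | --0100,-0-100,1-01-0
  38 | 1-01-0,1-011-
  39 | 1-011-  (sole → essential)
  40 | -01-00,1-100-,101-0-
  41 | 1-100-,10-001,101-0-
  44 | -0-100,-01-00,101-0-
  45 | 101-0-  (sole → essential)
  52 | --0100,-101-0,1-01-0,1101--
  53 | 1101--  (sole → essential)
  54 | -101-0,1-01-0,1-011-,11-11-,1101--
  56 | 1-100-  (sole → essential)
  57 | 1-100-,1110-1
  59 | 111-11,1110-1
  62 | 11-11-  (sole → essential)
  63 | 11-11-,111-11
Essential prime implicants: -101-0, 0--100, 0000-0, 001111, 011010, 1-011-, 1-100-, 101-0-, 11-11-, 1101--
Petrick residual → --0100, -01-00, 111-11
Minimum SOP uses 13 PIs: c'de'f' + b'ce'f' + bc'df' + a'de'f' + a'b'c'd'f' + a'b'cdef + a'bcd'ef' + ac'de + acd'e' + ab'ce' + abde + abc'd + abcef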